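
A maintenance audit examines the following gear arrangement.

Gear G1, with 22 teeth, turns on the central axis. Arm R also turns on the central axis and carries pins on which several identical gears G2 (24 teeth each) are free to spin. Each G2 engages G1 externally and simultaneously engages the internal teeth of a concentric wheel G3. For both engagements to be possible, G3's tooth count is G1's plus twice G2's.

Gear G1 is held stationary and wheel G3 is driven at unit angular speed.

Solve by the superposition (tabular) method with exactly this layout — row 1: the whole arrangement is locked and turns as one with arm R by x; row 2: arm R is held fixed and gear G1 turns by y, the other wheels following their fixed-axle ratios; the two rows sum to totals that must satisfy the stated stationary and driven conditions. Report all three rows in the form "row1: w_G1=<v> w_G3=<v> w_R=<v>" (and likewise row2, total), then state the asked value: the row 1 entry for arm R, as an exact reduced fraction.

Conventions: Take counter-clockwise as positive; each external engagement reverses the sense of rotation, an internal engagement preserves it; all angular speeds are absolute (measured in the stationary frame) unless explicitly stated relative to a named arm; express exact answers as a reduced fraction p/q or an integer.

row1: w_G1=35/46 w_G3=35/46 w_R=35/46
row2: w_G1=-35/46 w_G3=11/46 w_R=0
total: w_G1=0 w_G3=1 w_R=35/46
asked value: 35/46

topology: planetary set — G1 22T / G2 24T / G3 70T, arm = carrier (Willis)
row 1: whole set turns with the arm by x
row 2 (arm held, sun turns y): ω_ring = −(22/70)·y, ω_arm = 0
boundary: total ω_sun = x + y = 0 and total ω_ring = x − (22/70)·y = 1  ⇒  y = -35/46, x = 35/46
row 2 ring = −(22/70)·(-35/46) = 11/46
totals (row 1 + row 2): sun 35/46 + (-35/46) = 0, ring 35/46 + 11/46 = 1, arm 35/46 + 0 = 35/46
asked cell (row1, arm) = 35/46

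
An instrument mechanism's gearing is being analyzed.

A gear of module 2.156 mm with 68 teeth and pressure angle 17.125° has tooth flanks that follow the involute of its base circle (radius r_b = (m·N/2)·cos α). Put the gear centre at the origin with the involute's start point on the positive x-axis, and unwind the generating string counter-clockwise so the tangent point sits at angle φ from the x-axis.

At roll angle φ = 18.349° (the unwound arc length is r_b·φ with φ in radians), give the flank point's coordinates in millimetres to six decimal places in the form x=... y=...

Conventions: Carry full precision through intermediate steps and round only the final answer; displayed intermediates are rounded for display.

x=73.554838 y=0.759138

topology: single-mesh involute geometry — m = 2.156, N = 68
pitch radius r_p = m·N/2 = 2.156·68/2 = 73.304000
base radius r_b = r_p·cos α = 73.304000·cos 17.125° = 70.054040
roll angle φ = 18.349° = 0.32025046 rad
x = r_b·(cos φ + φ·sin φ) = 73.554838
y = r_b·(sin φ − φ·cos φ) = 0.759138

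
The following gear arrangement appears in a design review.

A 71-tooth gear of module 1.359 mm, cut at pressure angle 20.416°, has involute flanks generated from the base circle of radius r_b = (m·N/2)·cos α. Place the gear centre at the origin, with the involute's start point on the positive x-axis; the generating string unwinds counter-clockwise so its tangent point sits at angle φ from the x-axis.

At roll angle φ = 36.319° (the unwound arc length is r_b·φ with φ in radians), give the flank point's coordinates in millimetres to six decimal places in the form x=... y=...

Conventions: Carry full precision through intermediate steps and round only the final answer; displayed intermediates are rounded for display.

x=53.405435 y=3.686665

recognized (one wheel, involute flank): single-mesh tooth geometry, m = 1.359, N = 71
pitch radius r_p = m·N/2 = 1.359·71/2 = 48.244500
base radius r_b = r_p·cos α = 48.244500·cos 20.416° = 45.214003
roll angle φ = 36.319° = 0.63388613 rad
x = r_b·(cos φ + φ·sin φ) = 53.405435
y = r_b·(sin φ − φ·cos φ) = 3.686665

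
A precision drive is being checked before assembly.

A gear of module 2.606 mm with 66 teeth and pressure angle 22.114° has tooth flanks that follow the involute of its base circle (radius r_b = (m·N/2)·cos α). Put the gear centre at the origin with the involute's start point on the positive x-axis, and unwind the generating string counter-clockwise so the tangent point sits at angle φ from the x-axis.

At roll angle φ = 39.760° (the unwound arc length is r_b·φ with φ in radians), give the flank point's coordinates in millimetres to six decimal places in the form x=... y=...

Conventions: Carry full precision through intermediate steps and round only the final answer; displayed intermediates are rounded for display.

x=96.606518 y=8.454625

recognized (one wheel, involute flank): single-mesh tooth geometry, m = 2.606, N = 66
pitch radius r_p = m·N/2 = 2.606·66/2 = 85.998000
base radius r_b = r_p·cos α = 85.998000·cos 22.114° = 79.671701
roll angle φ = 39.760° = 0.69394291 rad
x = r_b·(cos φ + φ·sin φ) = 96.606518
y = r_b·(sin φ − φ·cos φ) = 8.454625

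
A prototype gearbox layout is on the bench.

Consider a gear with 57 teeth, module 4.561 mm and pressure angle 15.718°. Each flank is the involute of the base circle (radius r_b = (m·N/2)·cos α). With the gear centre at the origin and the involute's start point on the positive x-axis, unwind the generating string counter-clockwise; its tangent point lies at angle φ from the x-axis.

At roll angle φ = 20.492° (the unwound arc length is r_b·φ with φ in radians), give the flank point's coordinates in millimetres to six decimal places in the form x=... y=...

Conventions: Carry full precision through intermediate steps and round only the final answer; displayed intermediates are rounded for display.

topology: single-mesh involute geometry — m = 4.561, N = 57
pitch radius r_p = m·N/2 = 4.561·57/2 = 129.988500
base radius r_b = r_p·cos α = 129.988500·cos 15.718° = 125.127799
roll angle φ = 20.492° = 0.35765287 rad
x = r_b·(cos φ + φ·sin φ) = 132.876586
y = r_b·(sin φ − φ·cos φ) = 1.883876

x=132.876586 y=1.883876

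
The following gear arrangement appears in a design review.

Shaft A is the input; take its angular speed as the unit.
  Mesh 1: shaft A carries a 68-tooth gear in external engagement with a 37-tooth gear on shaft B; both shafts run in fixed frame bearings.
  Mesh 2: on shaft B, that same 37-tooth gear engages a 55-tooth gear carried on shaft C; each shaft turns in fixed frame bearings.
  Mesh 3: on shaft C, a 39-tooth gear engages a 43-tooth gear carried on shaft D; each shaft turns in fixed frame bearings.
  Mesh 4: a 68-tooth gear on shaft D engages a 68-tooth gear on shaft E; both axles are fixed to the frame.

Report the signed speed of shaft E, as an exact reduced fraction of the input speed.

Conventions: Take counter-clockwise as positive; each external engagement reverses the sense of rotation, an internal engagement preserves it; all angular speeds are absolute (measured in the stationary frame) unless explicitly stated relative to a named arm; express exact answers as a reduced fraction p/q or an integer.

2652/2365

4-mesh fixed-axis compound train (all bearings frame-fixed)
mesh 1 [68T→37T]: |ω|/ω_in = 1×68/37 = 68/37, sense flips to −
mesh 2 [37T→55T]: |ω|/ω_in = (68/37)×37/55 = 68/55, sense flips to +
mesh 3 [39T→43T]: |ω|/ω_in = (68/55)×39/43 = 2652/2365, sense flips to −
mesh 4 [68T→68T]: |ω|/ω_in = (2652/2365)×68/68 = 2652/2365, sense flips to +
signed output speed (× input speed) = 2652/2365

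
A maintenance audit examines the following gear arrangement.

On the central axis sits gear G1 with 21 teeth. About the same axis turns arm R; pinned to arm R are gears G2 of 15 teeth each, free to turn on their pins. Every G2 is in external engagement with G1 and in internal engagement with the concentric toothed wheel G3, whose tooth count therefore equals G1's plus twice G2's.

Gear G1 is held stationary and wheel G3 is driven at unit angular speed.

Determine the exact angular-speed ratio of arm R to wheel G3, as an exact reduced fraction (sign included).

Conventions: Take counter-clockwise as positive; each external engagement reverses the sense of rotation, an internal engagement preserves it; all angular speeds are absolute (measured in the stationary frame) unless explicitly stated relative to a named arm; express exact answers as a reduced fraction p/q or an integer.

17/24

planetary set (21T centre, 15T on arm, 51T internal) — Willis relation
ring teeth: 21 + 2·15 = 51
21(ω_sun−ω_arm) = −51(ω_ring−ω_arm),  ω_sun = 0, ω_ring = 1
21(0−ω_arm) = −51(1−ω_arm)  ⇒  72·ω_arm = 51  ⇒  ω_arm = 17/24
ω_out/ω_in = 17/24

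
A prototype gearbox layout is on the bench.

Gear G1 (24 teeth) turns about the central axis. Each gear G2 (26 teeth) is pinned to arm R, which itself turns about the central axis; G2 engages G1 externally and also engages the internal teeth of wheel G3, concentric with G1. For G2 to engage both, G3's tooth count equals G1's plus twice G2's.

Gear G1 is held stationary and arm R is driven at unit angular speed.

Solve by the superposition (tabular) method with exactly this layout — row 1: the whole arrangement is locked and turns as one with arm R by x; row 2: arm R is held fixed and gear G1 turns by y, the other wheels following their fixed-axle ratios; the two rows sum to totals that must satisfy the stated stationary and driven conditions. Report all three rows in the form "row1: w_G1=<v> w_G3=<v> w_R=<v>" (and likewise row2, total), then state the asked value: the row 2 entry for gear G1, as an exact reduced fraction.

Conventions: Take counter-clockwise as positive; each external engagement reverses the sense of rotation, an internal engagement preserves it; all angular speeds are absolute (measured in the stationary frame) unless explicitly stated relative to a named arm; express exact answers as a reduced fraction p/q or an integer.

class = planetary set [G3 = 24+2·26 = 76; Willis about the carrier]
row 1 — lock + rotate with arm: ω_sun = ω_ring = ω_arm = x
row 2 (arm held, sun turns y): ω_ring = −(24/76)·y, ω_arm = 0
boundary: total ω_sun = x + y = 0 and total ω_arm = x = 1  ⇒  y = -1, x = 1
row 2 ring = −(24/76)·(-1) = 6/19
totals (row 1 + row 2): sun 1 + (-1) = 0, ring 1 + 6/19 = 25/19, arm 1 + 0 = 1
asked cell (row2, sun) = -1

row1: w_G1=1 w_G3=1 w_R=1
row2: w_G1=-1 w_G3=6/19 w_R=0
total: w_G1=0 w_G3=25/19 w_R=1
asked value: -1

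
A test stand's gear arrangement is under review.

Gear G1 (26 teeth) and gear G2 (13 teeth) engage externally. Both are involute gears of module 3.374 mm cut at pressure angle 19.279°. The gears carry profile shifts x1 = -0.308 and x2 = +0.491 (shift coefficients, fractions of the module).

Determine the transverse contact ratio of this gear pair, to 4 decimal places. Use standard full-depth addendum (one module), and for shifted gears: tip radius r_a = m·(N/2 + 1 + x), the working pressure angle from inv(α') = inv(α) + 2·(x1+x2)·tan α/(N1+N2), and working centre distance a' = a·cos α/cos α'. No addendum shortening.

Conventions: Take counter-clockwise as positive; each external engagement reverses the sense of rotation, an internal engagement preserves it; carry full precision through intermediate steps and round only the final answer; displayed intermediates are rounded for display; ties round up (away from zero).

topology: single-mesh involute geometry — m = 3.374, 26T/13T pair
base radii: r_b1 = 41.402308, r_b2 = 20.701154
tip radii: r_a1 = 46.196808, r_a2 = 26.961634
inv(α') = inv(19.279°) + 2·(-0.308+0.491)·tan α/(26+13) = 0.01658416  ⇒  α' = 20.69952°
a' = a·cos α / cos α' = 65.7930·cos 19.279°/cos 20.69952° = 66.389077
action lengths: √(r_a1²−r_b1²) = 20.493754, √(r_a2²−r_b2²) = 17.274025
base pitch p_b = π·m·cos α = 10.005322
CR = (20.493754 + 17.274025 − 66.389077·sin 20.69952°)/10.005322 = 1.429382
contact ratio ≈ 1.4294

1.4294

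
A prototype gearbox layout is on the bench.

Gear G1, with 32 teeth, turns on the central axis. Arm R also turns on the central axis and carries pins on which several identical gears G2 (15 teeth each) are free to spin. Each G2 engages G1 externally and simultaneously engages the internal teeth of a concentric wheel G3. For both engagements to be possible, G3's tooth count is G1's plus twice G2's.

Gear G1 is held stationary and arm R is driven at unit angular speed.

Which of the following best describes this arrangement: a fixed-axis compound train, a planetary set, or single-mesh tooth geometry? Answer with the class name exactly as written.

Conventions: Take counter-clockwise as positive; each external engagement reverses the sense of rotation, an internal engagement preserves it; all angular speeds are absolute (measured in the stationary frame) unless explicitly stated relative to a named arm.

planetary set (32T centre, 15T on arm, 62T internal) — Willis relation
classification: planetary set

planetary set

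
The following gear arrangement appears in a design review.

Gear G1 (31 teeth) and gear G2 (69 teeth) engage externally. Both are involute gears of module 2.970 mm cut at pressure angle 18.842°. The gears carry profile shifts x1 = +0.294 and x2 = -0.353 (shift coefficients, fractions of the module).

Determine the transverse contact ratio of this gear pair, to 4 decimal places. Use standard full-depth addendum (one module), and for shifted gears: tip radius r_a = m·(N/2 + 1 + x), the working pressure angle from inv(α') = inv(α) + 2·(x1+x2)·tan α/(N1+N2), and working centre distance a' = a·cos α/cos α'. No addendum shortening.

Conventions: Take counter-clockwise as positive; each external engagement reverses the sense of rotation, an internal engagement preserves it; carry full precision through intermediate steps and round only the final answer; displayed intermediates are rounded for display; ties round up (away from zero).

single-mesh involute tooth geometry (31T engaging 69T at module 2.970)
base radii: r_b1 = 43.568112, r_b2 = 96.974185
tip radii: r_a1 = 49.878180, r_a2 = 104.386590
inv(α') = inv(18.842°) + 2·(+0.294-0.353)·tan α/(31+69) = 0.01198836  ⇒  α' = 18.64159°
a' = a·cos α / cos α' = 148.5000·cos 18.842°/cos 18.64159° = 148.323869
action lengths: √(r_a1²−r_b1²) = 24.282761, √(r_a2²−r_b2²) = 38.633763
base pitch p_b = π·m·cos α = 8.830533
CR = (24.282761 + 38.633763 − 148.323869·sin 18.64159°)/8.830533 = 1.755863
contact ratio ≈ 1.7559

1.7559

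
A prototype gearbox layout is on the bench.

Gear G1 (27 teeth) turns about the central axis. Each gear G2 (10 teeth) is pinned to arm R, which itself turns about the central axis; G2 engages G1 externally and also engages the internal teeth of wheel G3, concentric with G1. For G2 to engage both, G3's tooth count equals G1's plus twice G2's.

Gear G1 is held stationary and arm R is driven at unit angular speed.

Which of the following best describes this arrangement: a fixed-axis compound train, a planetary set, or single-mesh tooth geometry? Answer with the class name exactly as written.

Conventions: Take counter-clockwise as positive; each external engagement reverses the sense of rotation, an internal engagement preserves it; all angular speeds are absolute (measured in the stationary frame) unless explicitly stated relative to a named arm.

recognized (axles ride arm R): planetary set, 27/10/47 teeth
classification: planetary set

planetary set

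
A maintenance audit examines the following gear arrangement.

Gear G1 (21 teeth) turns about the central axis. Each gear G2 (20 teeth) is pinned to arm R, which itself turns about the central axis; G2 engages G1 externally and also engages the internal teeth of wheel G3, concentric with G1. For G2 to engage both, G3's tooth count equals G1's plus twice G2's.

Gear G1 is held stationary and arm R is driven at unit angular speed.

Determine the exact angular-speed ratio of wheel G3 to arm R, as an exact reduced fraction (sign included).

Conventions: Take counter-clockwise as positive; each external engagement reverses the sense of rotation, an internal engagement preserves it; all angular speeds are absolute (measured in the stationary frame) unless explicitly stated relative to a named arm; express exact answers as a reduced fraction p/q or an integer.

82/61

class = planetary set [G3 = 21+2·20 = 61; Willis about the carrier]
ring teeth: 21 + 2·20 = 61
21(ω_sun−ω_arm) = −61(ω_ring−ω_arm),  ω_sun = 0, ω_arm = 1
ω_ring = 1 − (21/61)(0−1) = 82/61
ω_out/ω_in = 82/61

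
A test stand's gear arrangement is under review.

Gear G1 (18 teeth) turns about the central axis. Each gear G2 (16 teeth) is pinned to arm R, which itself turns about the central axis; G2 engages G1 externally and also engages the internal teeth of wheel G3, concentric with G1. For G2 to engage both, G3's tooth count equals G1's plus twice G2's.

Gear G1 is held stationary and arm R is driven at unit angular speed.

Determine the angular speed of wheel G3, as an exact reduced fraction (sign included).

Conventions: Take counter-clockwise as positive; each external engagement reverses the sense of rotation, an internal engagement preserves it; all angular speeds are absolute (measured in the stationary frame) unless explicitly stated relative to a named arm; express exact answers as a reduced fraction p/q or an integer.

planetary set (18T centre, 16T on arm, 50T internal) — Willis relation
ring teeth: 18 + 2·16 = 50
18(ω_sun−ω_arm) = −50(ω_ring−ω_arm),  ω_sun = 0, ω_arm = 1
ω_ring = 1 − (18/50)(0−1) = 34/25
exact speed ratio = 34/25

34/25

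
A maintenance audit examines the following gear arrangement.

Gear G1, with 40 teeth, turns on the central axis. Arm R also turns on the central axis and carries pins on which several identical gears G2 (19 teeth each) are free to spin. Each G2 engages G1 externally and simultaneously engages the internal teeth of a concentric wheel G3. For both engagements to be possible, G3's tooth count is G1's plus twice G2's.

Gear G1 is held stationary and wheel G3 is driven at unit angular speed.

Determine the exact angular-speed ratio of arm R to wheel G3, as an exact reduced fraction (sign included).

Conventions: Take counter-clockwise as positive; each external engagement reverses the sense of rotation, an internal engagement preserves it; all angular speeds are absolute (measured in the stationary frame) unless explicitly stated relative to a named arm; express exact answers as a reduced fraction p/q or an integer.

39/59

planetary set (40T centre, 19T on arm, 78T internal) — Willis relation
ring teeth: 40 + 2·19 = 78
40(ω_sun−ω_arm) = −78(ω_ring−ω_arm),  ω_sun = 0, ω_ring = 1
40(0−ω_arm) = −78(1−ω_arm)  ⇒  118·ω_arm = 78  ⇒  ω_arm = 39/59
ω_out/ω_in = 39/59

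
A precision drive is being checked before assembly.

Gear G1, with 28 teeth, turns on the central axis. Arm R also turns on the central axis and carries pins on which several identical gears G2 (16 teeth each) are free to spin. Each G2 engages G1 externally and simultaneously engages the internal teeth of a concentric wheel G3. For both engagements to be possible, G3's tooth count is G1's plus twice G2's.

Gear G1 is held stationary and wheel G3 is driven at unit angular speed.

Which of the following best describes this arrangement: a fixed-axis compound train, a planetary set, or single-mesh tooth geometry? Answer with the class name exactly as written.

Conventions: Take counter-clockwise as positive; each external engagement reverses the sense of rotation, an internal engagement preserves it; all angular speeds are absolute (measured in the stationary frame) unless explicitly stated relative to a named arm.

topology: planetary set — G1 28T / G2 16T / G3 60T, arm = carrier (Willis)
classification: planetary set

planetary set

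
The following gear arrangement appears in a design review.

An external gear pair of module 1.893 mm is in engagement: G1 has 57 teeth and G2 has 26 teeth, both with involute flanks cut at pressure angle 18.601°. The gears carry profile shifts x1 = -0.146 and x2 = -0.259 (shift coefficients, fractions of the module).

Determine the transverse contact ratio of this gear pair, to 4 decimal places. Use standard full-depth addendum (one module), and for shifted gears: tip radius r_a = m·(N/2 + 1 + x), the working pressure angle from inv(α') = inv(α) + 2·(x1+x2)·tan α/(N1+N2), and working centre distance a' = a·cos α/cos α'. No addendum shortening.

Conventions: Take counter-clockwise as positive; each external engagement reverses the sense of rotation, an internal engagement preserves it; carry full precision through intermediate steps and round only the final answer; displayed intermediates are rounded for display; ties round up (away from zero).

1.9268

topology: single-mesh involute geometry — m = 1.893, 57T/26T pair
base radii: r_b1 = 51.132279, r_b2 = 23.323496
tip radii: r_a1 = 55.567122, r_a2 = 26.011713
inv(α') = inv(18.601°) + 2·(-0.146-0.259)·tan α/(57+26) = 0.00862345  ⇒  α' = 16.75016°
a' = a·cos α / cos α' = 78.5595·cos 18.601°/cos 16.75016° = 77.754873
action lengths: √(r_a1²−r_b1²) = 21.753047, √(r_a2²−r_b2²) = 11.516239
base pitch p_b = π·m·cos α = 5.636379
CR = (21.753047 + 11.516239 − 77.754873·sin 16.75016°)/5.636379 = 1.926842
contact ratio ≈ 1.9268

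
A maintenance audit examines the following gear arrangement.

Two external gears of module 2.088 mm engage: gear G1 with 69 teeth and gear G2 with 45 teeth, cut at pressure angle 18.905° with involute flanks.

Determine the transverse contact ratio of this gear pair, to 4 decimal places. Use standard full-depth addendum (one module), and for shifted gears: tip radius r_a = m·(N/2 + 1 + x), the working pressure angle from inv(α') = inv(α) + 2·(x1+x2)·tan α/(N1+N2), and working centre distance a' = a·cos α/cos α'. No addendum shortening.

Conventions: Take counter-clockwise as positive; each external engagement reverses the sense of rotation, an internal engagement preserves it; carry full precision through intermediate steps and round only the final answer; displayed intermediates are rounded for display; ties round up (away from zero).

1.8342

recognized (one external pair, fixed centres): single-mesh tooth geometry, m = 2.088, N1 = 69, N2 = 45
base radii: r_b1 = 68.150168, r_b2 = 44.445762
tip radii: r_a1 = 74.124000, r_a2 = 49.068000
no profile shift: α' = α, a' = a
action lengths: √(r_a1²−r_b1²) = 29.153420, √(r_a2²−r_b2²) = 20.790451
base pitch p_b = π·m·cos α = 6.205799
CR = (29.153420 + 20.790451 − 119.016000·sin 18.90500°)/6.205799 = 1.834202
contact ratio ≈ 1.8342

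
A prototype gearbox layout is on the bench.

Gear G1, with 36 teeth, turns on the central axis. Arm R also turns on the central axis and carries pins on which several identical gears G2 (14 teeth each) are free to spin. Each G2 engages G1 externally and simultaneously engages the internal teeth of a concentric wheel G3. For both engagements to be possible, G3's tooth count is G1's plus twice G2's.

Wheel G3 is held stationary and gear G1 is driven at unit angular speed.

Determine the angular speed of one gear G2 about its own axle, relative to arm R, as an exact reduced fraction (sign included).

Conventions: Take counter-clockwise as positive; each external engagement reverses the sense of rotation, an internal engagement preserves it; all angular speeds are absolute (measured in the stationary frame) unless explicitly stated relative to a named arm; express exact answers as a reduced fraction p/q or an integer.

-288/175

class = planetary set [G3 = 36+2·14 = 64; Willis about the carrier]
ring teeth: 36 + 2·14 = 64
36(ω_sun−ω_arm) = −64(ω_ring−ω_arm),  ω_ring = 0, ω_sun = 1
36(1−ω_arm) = −64(0−ω_arm)  ⇒  100·ω_arm = 36  ⇒  ω_arm = 9/25
sun–planet mesh: 36·(1−9/25) = −14·(ω_p−ω_arm)  ⇒  ω_p−ω_arm = -288/175
exact speed ratio = -288/175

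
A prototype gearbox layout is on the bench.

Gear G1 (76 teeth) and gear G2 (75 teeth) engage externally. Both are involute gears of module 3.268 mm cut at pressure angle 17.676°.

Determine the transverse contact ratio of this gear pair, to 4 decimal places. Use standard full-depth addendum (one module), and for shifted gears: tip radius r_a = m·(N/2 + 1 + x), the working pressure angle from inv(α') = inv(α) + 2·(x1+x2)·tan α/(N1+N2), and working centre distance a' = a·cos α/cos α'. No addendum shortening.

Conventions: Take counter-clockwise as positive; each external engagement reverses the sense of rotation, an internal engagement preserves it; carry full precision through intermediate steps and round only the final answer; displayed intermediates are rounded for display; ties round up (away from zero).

1.9750

single-mesh involute tooth geometry (76T engaging 75T at module 3.268)
base radii: r_b1 = 118.321118, r_b2 = 116.764261
tip radii: r_a1 = 127.452000, r_a2 = 125.818000
no profile shift: α' = α, a' = a
action lengths: √(r_a1²−r_b1²) = 47.372200, √(r_a2²−r_b2²) = 46.864447
base pitch p_b = π·m·cos α = 9.782020
CR = (47.372200 + 46.864447 − 246.734000·sin 17.67600°)/9.782020 = 1.975034
contact ratio ≈ 1.9750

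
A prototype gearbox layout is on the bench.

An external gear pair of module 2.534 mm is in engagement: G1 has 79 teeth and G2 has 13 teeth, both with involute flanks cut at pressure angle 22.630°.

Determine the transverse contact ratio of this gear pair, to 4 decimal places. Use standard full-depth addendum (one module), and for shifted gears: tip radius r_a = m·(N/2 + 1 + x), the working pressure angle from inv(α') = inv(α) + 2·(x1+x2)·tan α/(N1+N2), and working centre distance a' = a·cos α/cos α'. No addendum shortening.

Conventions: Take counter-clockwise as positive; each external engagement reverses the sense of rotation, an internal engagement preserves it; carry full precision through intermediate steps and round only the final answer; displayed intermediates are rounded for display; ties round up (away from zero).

single-mesh involute tooth geometry (79T engaging 13T at module 2.534)
base radii: r_b1 = 92.386727, r_b2 = 15.202879
tip radii: r_a1 = 102.627000, r_a2 = 19.005000
no profile shift: α' = α, a' = a
action lengths: √(r_a1²−r_b1²) = 44.687736, √(r_a2²−r_b2²) = 11.404494
base pitch p_b = π·m·cos α = 7.347885
CR = (44.687736 + 11.404494 − 116.564000·sin 22.63000°)/7.347885 = 1.529813
contact ratio ≈ 1.5298

1.5298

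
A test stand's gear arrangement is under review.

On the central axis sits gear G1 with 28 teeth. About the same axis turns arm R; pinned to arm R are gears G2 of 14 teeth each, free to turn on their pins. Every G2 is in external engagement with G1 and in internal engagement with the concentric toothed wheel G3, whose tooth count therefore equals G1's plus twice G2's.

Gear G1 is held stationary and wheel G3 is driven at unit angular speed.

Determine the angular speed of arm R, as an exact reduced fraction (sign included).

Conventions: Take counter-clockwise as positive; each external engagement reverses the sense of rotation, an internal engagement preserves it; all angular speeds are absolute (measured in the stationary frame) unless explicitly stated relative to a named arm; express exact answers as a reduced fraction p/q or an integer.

2/3

class = planetary set [G3 = 28+2·14 = 56; Willis about the carrier]
ring teeth: 28 + 2·14 = 56
28(ω_sun−ω_arm) = −56(ω_ring−ω_arm),  ω_sun = 0, ω_ring = 1
28(0−ω_arm) = −56(1−ω_arm)  ⇒  84·ω_arm = 56  ⇒  ω_arm = 2/3
exact speed ratio = 2/3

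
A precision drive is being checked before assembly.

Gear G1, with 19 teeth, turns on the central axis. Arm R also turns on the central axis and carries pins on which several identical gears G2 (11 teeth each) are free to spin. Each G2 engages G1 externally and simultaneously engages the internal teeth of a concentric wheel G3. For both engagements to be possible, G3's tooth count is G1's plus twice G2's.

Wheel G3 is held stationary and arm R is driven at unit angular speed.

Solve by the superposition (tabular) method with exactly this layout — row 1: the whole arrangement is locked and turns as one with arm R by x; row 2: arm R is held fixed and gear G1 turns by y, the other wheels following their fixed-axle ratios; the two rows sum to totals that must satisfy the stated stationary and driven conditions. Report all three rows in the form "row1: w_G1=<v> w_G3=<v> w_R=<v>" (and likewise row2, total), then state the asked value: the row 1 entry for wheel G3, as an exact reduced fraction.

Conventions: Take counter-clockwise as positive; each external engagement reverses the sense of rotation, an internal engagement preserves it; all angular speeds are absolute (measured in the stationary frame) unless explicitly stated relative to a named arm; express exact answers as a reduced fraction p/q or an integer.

row1: w_G1=1 w_G3=1 w_R=1
row2: w_G1=41/19 w_G3=-1 w_R=0
total: w_G1=60/19 w_G3=0 w_R=1
asked value: 1

recognized (axles ride arm R): planetary set, 19/11/41 teeth
row 1 (train locked, turned with arm): all members turn x
row 2 (arm held, sun turns y): ω_ring = −(19/41)·y, ω_arm = 0
boundary: total ω_ring = x − (19/41)·y = 0 and total ω_arm = x = 1  ⇒  y = 41/19, x = 1
row 2 ring = −(19/41)·41/19 = -1
totals (row 1 + row 2): sun 1 + 41/19 = 60/19, ring 1 + (-1) = 0, arm 1 + 0 = 1
asked cell (row1, ring) = 1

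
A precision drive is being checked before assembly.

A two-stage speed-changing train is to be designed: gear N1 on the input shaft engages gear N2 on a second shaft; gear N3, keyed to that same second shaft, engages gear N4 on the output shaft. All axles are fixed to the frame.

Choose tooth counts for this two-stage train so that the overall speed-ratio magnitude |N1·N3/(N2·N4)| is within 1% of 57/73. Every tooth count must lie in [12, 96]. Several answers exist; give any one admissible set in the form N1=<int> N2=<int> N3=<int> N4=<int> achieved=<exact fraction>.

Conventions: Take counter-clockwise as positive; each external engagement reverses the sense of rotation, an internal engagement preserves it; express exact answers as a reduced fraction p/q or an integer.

N1=12 N2=73 N3=57 N4=12 achieved=57/73

topology: fixed-axis compound train — 2 stages, target 57/73
target = 57/73 in lowest terms: an exact hit needs N1·N3 = k·57 and N2·N4 = k·73 for one integer k, every count in [12, 96]; additionally prefer no 1:1 stage (N1 ≠ N2, N3 ≠ N4)
k = 1…11: no 1:1-free in-range split of k·57 and k·73 into factor pairs; take k = 12
k = 12: N1·N3 = 684 = 12·57, N2·N4 = 876 = 73·12
achieved = 12·57/(73·12) = 57/73; |achieved − target| = 0 ≤ 57/7300 ✓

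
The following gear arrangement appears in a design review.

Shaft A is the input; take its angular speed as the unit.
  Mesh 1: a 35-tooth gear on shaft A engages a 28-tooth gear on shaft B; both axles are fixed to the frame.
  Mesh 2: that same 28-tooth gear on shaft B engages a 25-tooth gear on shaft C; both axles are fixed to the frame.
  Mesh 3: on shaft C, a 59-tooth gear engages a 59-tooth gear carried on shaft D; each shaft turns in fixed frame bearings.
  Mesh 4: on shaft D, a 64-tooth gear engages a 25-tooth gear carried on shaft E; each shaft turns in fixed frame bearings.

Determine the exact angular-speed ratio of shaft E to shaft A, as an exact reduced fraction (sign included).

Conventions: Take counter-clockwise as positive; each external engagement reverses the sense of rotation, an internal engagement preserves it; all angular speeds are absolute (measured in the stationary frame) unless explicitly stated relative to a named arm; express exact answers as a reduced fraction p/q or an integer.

448/125

class = fixed-axis compound train [4 meshes; 4 ratios multiply, 4 sense flips]
mesh 1 [35T→28T]: running ratio 5/4, sense −
mesh 2 [28T→25T]: running ratio 7/5, sense +
mesh 3 [59T→59T]: running ratio 7/5, sense −
mesh 4 [64T→25T]: running ratio 448/125, sense +
ω_out/ω_in = 448/125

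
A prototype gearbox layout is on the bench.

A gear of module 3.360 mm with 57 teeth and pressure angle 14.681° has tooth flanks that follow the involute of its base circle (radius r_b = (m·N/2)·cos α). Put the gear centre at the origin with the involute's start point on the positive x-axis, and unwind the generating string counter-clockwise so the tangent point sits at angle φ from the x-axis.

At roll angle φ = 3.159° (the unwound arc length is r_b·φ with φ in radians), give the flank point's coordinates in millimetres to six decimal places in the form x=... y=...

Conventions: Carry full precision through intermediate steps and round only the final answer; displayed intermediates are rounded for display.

x=92.774303 y=0.005174

recognized (one wheel, involute flank): single-mesh tooth geometry, m = 3.360, N = 57
pitch radius r_p = m·N/2 = 3.360·57/2 = 95.760000
base radius r_b = r_p·cos α = 95.760000·cos 14.681° = 92.633613
roll angle φ = 3.159° = 0.05513495 rad
x = r_b·(cos φ + φ·sin φ) = 92.774303
y = r_b·(sin φ − φ·cos φ) = 0.005174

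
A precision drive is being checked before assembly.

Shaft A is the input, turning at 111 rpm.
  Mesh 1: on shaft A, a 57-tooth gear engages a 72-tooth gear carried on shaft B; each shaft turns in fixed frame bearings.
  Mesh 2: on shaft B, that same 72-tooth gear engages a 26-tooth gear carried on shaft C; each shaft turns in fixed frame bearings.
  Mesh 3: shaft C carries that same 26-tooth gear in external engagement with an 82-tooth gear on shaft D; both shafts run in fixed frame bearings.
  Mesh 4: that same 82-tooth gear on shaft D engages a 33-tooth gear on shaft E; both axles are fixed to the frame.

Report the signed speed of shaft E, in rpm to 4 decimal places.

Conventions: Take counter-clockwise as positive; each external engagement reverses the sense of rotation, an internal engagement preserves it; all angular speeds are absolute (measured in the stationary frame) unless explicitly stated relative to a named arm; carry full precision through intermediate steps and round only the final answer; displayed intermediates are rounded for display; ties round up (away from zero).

recognized (5 fixed axles, 4 meshes): fixed-axis compound train
mesh 1 [57T→72T]: ω = 111.0000×57/72 = 87.8750 rpm, sense flips to −
mesh 2 [72T→26T]: ω = 87.8750×72/26 = 243.3462 rpm, sense flips to +
mesh 3 [26T→82T]: ω = 243.3462×26/82 = 77.1585 rpm, sense flips to −
mesh 4 [82T→33T]: ω = 77.1585×82/33 = 191.7273 rpm, sense flips to +
signed output speed = +191.7273 rpm

+191.7273 rpm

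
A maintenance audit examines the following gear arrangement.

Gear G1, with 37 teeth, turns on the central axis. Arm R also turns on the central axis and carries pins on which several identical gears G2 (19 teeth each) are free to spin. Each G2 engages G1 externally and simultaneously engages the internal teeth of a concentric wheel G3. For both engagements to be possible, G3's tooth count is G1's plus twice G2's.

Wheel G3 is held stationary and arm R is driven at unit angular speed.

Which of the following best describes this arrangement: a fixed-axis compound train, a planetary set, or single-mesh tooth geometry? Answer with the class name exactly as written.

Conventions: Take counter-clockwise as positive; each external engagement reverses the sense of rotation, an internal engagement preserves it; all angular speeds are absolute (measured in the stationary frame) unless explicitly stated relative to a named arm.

planetary set

topology: planetary set — G1 37T / G2 19T / G3 75T, arm = carrier (Willis)
classification: planetary set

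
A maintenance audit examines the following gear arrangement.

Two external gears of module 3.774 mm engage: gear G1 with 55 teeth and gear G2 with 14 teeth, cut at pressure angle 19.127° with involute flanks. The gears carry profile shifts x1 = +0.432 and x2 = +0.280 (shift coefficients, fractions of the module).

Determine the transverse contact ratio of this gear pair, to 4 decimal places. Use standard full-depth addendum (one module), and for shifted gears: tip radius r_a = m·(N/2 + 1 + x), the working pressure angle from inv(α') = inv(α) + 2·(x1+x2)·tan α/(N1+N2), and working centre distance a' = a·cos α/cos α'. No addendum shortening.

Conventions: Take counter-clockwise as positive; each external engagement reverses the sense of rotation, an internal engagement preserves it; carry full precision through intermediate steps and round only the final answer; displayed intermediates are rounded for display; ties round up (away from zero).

1.5232

topology: single-mesh involute geometry — m = 3.774, 55T/14T pair
base radii: r_b1 = 98.055509, r_b2 = 24.959584
tip radii: r_a1 = 109.189368, r_a2 = 31.248720
inv(α') = inv(19.127°) + 2·(+0.432+0.280)·tan α/(55+14) = 0.02013708  ⇒  α' = 22.02919°
a' = a·cos α / cos α' = 130.2030·cos 19.127°/cos 22.02919° = 132.703386
action lengths: √(r_a1²−r_b1²) = 48.035771, √(r_a2²−r_b2²) = 18.801640
base pitch p_b = π·m·cos α = 11.201835
CR = (48.035771 + 18.801640 − 132.703386·sin 22.02919°)/11.201835 = 1.523247
contact ratio ≈ 1.5232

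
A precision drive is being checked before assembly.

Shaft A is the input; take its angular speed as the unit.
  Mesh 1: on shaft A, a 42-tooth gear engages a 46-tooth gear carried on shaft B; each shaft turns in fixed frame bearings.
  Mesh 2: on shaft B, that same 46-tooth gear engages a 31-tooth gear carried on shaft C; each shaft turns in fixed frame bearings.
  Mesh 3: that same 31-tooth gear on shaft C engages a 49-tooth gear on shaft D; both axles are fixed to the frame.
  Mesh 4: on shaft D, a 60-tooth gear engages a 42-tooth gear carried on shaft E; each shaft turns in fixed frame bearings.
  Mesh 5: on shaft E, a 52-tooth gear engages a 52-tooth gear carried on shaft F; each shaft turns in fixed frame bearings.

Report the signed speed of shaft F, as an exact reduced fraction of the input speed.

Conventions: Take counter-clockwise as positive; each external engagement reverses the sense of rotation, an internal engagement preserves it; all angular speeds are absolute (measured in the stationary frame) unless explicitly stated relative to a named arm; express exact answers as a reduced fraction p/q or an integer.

5-mesh fixed-axis compound train (all bearings frame-fixed)
mesh 1 [42T→46T]: |ω|/ω_in = 1×42/46 = 21/23, sense flips to −
mesh 2 [46T→31T]: |ω|/ω_in = (21/23)×46/31 = 42/31, sense flips to +
mesh 3 [31T→49T]: |ω|/ω_in = (42/31)×31/49 = 6/7, sense flips to −
mesh 4 [60T→42T]: |ω|/ω_in = (6/7)×60/42 = 60/49, sense flips to +
mesh 5 [52T→52T]: |ω|/ω_in = (60/49)×52/52 = 60/49, sense flips to −
signed output speed (× input speed) = -60/49

-60/49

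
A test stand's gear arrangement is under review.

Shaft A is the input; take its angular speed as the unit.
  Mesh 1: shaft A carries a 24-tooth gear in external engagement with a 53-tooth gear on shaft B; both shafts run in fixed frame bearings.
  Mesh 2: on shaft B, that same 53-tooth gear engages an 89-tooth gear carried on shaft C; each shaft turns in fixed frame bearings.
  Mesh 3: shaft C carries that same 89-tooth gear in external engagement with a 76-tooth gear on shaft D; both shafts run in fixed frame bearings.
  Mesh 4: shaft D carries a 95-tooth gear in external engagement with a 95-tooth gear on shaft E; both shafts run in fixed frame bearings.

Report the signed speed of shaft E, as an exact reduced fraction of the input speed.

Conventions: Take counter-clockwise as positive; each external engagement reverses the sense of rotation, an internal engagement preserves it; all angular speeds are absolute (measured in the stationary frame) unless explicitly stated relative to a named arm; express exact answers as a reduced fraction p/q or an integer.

4-mesh fixed-axis compound train (all bearings frame-fixed)
mesh 1 [24T→53T]: |ω|/ω_in = 1×24/53 = 24/53, sense flips to −
mesh 2 [53T→89T]: |ω|/ω_in = (24/53)×53/89 = 24/89, sense flips to +
mesh 3 [89T→76T]: |ω|/ω_in = (24/89)×89/76 = 6/19, sense flips to −
mesh 4 [95T→95T]: |ω|/ω_in = (6/19)×95/95 = 6/19, sense flips to +
signed output speed (× input speed) = 6/19

6/19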